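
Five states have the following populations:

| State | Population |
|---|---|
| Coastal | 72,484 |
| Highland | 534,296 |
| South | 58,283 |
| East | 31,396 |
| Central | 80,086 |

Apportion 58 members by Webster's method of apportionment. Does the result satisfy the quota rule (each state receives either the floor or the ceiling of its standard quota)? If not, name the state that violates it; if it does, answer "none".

Standard quotas: Coastal 5.414, Highland 39.906, South 4.353, East 2.345, Central 5.982.
Webster allocation: Coastal 5, Highland 41, South 4, East 2, Central 6.
Highland has quota 39.906 (lower 39, upper 40) but receives 41 — outside the quota interval.

Highland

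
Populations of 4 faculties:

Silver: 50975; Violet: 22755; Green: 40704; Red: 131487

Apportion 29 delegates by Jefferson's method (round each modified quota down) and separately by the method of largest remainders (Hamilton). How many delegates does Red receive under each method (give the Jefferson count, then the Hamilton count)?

16 and 15

Jefferson: Silver 6, Violet 2, Green 5, Red 16.
Hamilton: Silver 6, Violet 3, Green 5, Red 15.
Red gets 16 under Jefferson and 15 under Hamilton.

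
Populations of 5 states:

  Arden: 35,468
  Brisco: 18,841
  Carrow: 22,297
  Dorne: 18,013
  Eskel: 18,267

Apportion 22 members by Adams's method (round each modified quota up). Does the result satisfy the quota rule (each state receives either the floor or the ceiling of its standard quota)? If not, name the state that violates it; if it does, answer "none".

Standard quotas: Arden 6.912, Brisco 3.672, Carrow 4.345, Dorne 3.510, Eskel 3.560.
Adams allocation: Arden 6, Brisco 4, Carrow 4, Dorne 4, Eskel 4.
Every allocation lies between the lower and upper quota.

none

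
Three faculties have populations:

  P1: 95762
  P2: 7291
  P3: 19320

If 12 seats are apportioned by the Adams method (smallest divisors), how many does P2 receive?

1

Standard divisor 122373/12 ≈ 10197.75; standard quotas: P1 9.391, P2 0.715, P3 1.895.
Rounding up gives 10, 1, 2 = 13 seats, so the divisor must be adjusted.
With modified divisor 11300: modified quotas P1 8.475, P2 0.645, P3 1.710.
Rounding up: P1 9, P2 1, P3 2 (total 12).
P2 receives 1.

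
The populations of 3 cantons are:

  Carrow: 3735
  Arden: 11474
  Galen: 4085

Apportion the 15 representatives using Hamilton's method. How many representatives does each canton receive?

Standard divisor: 19294 ÷ 15 ≈ 1286.267.
Standard quotas: Carrow 2.9038, Arden 8.9204, Galen 3.1759.
Lower quotas: Carrow 2, Arden 8, Galen 3 (sum 13, leaving 2 seats).
Remainders in descending order: Arden 0.9204, Carrow 0.9038, Galen 0.1759.
The surplus seats go to Arden, Carrow.

Carrow 3, Arden 9, Galen 3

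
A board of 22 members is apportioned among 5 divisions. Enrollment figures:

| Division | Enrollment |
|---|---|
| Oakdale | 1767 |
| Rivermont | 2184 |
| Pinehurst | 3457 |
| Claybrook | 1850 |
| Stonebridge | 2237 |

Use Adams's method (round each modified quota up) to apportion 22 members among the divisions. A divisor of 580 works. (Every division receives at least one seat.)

With modified divisor 580: modified quotas Oakdale 3.047, Rivermont 3.766, Pinehurst 5.960, Claybrook 3.190, Stonebridge 3.857.
Rounding up: Oakdale 4, Rivermont 4, Pinehurst 6, Claybrook 4, Stonebridge 4 (total 22).

Oakdale: 4, Rivermont: 4, Pinehurst: 6, Claybrook: 4, Stonebridge: 4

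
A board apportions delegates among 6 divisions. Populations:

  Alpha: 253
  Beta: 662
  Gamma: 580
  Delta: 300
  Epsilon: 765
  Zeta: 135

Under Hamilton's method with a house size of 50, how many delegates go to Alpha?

Standard divisor: 2695 ÷ 50 ≈ 53.9.
Standard quotas: Alpha 4.694, Beta 12.282, Gamma 10.761, Delta 5.566, Epsilon 14.193, Zeta 2.505.
Lower quotas: Alpha 4, Beta 12, Gamma 10, Delta 5, Epsilon 14, Zeta 2 (sum 47, leaving 3 seats).
Remainders in descending order: Gamma 0.761, Alpha 0.694, Delta 0.566, Zeta 0.505, Beta 0.282, Epsilon 0.193.
The surplus seats go to Gamma, Alpha, Delta.
Alpha receives 5.

5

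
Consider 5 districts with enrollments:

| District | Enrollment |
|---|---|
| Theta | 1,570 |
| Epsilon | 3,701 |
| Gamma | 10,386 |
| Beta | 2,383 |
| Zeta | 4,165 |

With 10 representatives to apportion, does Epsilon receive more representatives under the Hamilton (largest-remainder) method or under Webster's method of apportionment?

Hamilton: Theta 1, Epsilon 1, Gamma 5, Beta 1, Zeta 2.
Webster: Theta 1, Epsilon 2, Gamma 4, Beta 1, Zeta 2.
Epsilon gets 1 under Hamilton and 2 under Webster.

Webster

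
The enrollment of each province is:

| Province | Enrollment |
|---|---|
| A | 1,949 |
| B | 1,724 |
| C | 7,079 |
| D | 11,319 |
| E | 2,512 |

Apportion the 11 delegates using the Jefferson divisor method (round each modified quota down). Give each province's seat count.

Standard divisor 24583/11 ≈ 2234.818; standard quotas: A 0.872, B 0.771, C 3.168, D 5.065, E 1.124.
Rounding down gives 0, 0, 3, 5, 1 = 9 seats, so the divisor must be adjusted.
With modified divisor 1800: modified quotas A 1.083, B 0.958, C 3.933, D 6.288, E 1.396.
Rounding down: A 1, B 0, C 3, D 6, E 1 (total 11).

A: 1; B: 0; C: 3; D: 6; E: 1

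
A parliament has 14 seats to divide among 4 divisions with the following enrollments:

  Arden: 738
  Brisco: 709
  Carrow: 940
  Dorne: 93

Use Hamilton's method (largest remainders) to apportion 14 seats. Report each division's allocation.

Arden 4, Brisco 4, Carrow 5, Dorne 1

Total 2480; standard divisor 2480/14 ≈ 177.143.
Standard quotas: Arden 4.166, Brisco 4.002, Carrow 5.306, Dorne 0.525.
Lower quotas: Arden 4, Brisco 4, Carrow 5, Dorne 0 (sum 13, leaving 1 seat).
Remainders in descending order: Dorne 0.525, Carrow 0.306, Arden 0.166, Brisco 0.002.
The surplus seat goes to Dorne.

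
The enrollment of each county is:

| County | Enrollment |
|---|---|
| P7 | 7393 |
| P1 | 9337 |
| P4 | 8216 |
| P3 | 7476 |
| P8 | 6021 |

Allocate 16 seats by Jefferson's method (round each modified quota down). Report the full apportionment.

Standard divisor 38443/16 ≈ 2402.688; standard quotas: P7 3.077, P1 3.886, P4 3.420, P3 3.112, P8 2.506.
Rounding down gives 3, 3, 3, 3, 2 = 14 seats, so the divisor must be adjusted.
With modified divisor 2030: modified quotas P7 3.642, P1 4.600, P4 4.047, P3 3.683, P8 2.966.
Rounding down: P7 3, P1 4, P4 4, P3 3, P8 2 (total 16).

P7: 3, P1: 4, P4: 4, P3: 3, P8: 2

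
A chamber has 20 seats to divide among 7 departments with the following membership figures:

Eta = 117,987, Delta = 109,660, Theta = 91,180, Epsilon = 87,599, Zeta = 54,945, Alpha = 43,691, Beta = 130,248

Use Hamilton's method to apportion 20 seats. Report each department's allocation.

Standard divisor: 635310 ÷ 20 ≈ 31765.5.
Standard quotas: Eta 3.7143, Delta 3.4522, Theta 2.8704, Epsilon 2.7577, Zeta 1.7297, Alpha 1.3754, Beta 4.1003.
Lower quotas: Eta 3, Delta 3, Theta 2, Epsilon 2, Zeta 1, Alpha 1, Beta 4 (sum 16, leaving 4 seats).
Remainders in descending order: Theta 0.8704, Epsilon 0.7577, Zeta 0.7297, Eta 0.7143, Delta 0.4522, Alpha 0.3754, Beta 0.1003.
Largest remainders: Theta, Epsilon, Zeta, Eta receive the extra seats.

Eta 4; Delta 3; Theta 3; Epsilon 3; Zeta 2; Alpha 1; Beta 4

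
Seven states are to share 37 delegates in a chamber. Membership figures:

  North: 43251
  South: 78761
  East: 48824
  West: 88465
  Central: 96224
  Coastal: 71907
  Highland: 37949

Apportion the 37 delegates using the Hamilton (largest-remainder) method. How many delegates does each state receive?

Standard divisor: 465381 ÷ 37 ≈ 12577.865.
Standard quotas: North 3.4387, South 6.2619, East 3.8817, West 7.0334, Central 7.6503, Coastal 5.7169, Highland 3.0171.
Lower quotas: North 3, South 6, East 3, West 7, Central 7, Coastal 5, Highland 3 (sum 34, leaving 3 seats).
Remainders in descending order: East 0.8817, Coastal 0.7169, Central 0.6503, North 0.4387, South 0.2619, West 0.0334, Highland 0.0171.
The surplus seats go to East, Coastal, Central.

North 3; South 6; East 4; West 7; Central 8; Coastal 6; Highland 3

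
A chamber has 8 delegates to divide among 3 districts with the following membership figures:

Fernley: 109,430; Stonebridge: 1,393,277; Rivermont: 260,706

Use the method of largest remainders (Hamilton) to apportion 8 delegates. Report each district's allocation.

The standard divisor is 1763413/8 ≈ 220426.625.
Standard quotas: Fernley 0.4964, Stonebridge 6.3208, Rivermont 1.1827.
Lower quotas: Fernley 0, Stonebridge 6, Rivermont 1 (sum 7, leaving 1 seat).
Remainders in descending order: Fernley 0.4964, Stonebridge 0.3208, Rivermont 0.1827.
The surplus seat goes to Fernley.

Fernley 1, Stonebridge 6, Rivermont 1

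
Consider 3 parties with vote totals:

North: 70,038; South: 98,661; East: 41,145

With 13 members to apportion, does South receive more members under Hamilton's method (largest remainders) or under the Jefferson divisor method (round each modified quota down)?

Hamilton: North 4, South 6, East 3.
Jefferson: North 4, South 7, East 2.
South gets 6 under Hamilton and 7 under Jefferson.

Jefferson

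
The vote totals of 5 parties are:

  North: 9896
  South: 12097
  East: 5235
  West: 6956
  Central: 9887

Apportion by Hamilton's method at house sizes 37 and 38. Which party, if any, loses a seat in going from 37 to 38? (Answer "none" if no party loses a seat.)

East

At 37 seats: North 8, South 10, East 5, West 6, Central 8.
At 38 seats: North 9, South 10, East 4, West 6, Central 9.
East drops from 5 to 4.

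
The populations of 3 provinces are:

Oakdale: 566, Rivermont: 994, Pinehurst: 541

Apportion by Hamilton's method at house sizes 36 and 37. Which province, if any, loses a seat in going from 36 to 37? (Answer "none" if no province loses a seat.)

At 36 seats: Oakdale 10, Rivermont 17, Pinehurst 9.
At 37 seats: Oakdale 10, Rivermont 17, Pinehurst 10.
No province's allocation decreased.

none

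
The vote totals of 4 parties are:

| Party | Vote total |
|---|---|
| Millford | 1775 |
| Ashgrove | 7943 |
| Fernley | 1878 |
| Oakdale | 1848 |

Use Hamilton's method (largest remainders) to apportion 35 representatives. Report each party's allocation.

Millford 4; Ashgrove 21; Fernley 5; Oakdale 5

The standard divisor is 13444/35 ≈ 384.114.
Standard quotas: Millford 4.6210, Ashgrove 20.6787, Fernley 4.8892, Oakdale 4.8111.
Lower quotas: Millford 4, Ashgrove 20, Fernley 4, Oakdale 4 (sum 32, leaving 3 seats).
Remainders in descending order: Fernley 0.8892, Oakdale 0.8111, Ashgrove 0.6787, Millford 0.6210.
Largest remainders: Fernley, Oakdale, Ashgrove receive the extra seats.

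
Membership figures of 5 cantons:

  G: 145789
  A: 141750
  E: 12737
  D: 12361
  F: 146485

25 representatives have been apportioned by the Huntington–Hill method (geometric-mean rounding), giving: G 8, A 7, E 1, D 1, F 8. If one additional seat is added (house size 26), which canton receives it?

Priority for the next seat is population ÷ (√(s·(s+1))).
Priorities: G 17181.398, A 18942.141, E 9006.419, D 8740.547, F 17263.423.
Highest priority: A.

A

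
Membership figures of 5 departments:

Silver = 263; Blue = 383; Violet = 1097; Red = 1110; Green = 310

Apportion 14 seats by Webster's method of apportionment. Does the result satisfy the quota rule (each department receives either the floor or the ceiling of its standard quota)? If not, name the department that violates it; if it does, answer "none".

none

Standard quotas: Silver 1.164, Blue 1.695, Violet 4.856, Red 4.913, Green 1.372.
Webster allocation: Silver 1, Blue 2, Violet 5, Red 5, Green 1.
Every allocation lies between the lower and upper quota.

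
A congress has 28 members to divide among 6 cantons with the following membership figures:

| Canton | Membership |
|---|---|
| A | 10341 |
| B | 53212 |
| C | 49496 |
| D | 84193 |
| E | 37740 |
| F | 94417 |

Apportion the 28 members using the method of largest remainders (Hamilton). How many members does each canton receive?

A: 1; B: 5; C: 4; D: 7; E: 3; F: 8

Standard divisor: 329399 ÷ 28 ≈ 11764.25.
Standard quotas: A 0.8790, B 4.5232, C 4.2073, D 7.1567, E 3.2080, F 8.0258.
Lower quotas: A 0, B 4, C 4, D 7, E 3, F 8 (sum 26, leaving 2 seats).
Remainders in descending order: A 0.8790, B 0.5232, E 0.2080, C 0.2073, D 0.1567, F 0.0258.
The surplus seats go to A, B.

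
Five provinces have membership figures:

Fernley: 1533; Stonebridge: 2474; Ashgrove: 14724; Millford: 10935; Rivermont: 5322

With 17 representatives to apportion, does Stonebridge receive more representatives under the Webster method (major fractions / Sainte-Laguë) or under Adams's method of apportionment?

Adams

Webster: Fernley 1, Stonebridge 1, Ashgrove 7, Millford 5, Rivermont 3.
Adams: Fernley 1, Stonebridge 2, Ashgrove 6, Millford 5, Rivermont 3.
Stonebridge gets 1 under Webster and 2 under Adams.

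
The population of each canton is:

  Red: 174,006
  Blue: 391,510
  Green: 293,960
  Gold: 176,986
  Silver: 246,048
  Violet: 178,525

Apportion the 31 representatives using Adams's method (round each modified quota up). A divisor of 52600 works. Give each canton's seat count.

Red: 4, Blue: 8, Green: 6, Gold: 4, Silver: 5, Violet: 4

With modified divisor 52600: modified quotas Red 3.308, Blue 7.443, Green 5.589, Gold 3.365, Silver 4.678, Violet 3.394.
Rounding up: Red 4, Blue 8, Green 6, Gold 4, Silver 5, Violet 4 (total 31).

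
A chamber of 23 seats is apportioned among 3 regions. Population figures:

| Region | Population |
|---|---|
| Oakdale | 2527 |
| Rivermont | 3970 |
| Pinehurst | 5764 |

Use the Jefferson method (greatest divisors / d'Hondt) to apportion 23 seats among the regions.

Standard divisor 12261/23 ≈ 533.087; standard quotas: Oakdale 4.740, Rivermont 7.447, Pinehurst 10.812.
Rounding down gives 4, 7, 10 = 21 seats, so the divisor must be adjusted.
With modified divisor 500: modified quotas Oakdale 5.054, Rivermont 7.940, Pinehurst 11.528.
Rounding down: Oakdale 5, Rivermont 7, Pinehurst 11 (total 23).

Oakdale 5, Rivermont 7, Pinehurst 11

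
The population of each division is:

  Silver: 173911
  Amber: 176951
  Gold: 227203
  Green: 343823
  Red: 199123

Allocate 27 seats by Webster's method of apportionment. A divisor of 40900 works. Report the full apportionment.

With modified divisor 40900: modified quotas Silver 4.252, Amber 4.326, Gold 5.555, Green 8.406, Red 4.869.
Rounding to the nearest integer: Silver 4, Amber 4, Gold 6, Green 8, Red 5 (total 27).

Silver: 4, Amber: 4, Gold: 6, Green: 8, Red: 5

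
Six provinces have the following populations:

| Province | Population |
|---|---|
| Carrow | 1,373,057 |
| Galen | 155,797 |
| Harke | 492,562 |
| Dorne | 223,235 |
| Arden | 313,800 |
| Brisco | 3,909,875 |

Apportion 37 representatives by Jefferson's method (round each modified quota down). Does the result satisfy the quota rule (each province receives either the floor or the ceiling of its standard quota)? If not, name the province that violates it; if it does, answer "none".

Standard quotas: Carrow 7.854, Galen 0.891, Harke 2.818, Dorne 1.277, Arden 1.795, Brisco 22.365.
Jefferson allocation: Carrow 8, Galen 0, Harke 3, Dorne 1, Arden 1, Brisco 24.
Brisco has quota 22.365 (lower 22, upper 23) but receives 24 — outside the quota interval.

Brisco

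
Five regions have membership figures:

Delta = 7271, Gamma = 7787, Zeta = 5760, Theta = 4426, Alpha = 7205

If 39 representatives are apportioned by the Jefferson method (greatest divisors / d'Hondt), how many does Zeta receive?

Standard divisor 32449/39 ≈ 832.026; standard quotas: Delta 8.739, Gamma 9.359, Zeta 6.923, Theta 5.320, Alpha 8.660.
Rounding down gives 8, 9, 6, 5, 8 = 36 seats, so the divisor must be adjusted.
With modified divisor 790: modified quotas Delta 9.204, Gamma 9.857, Zeta 7.291, Theta 5.603, Alpha 9.120.
Rounding down: Delta 9, Gamma 9, Zeta 7, Theta 5, Alpha 9 (total 39).
Zeta receives 7.

7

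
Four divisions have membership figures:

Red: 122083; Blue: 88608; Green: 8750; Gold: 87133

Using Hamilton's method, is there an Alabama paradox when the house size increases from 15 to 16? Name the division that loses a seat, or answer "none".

Green

At 15 seats: Red 6, Blue 4, Green 1, Gold 4.
At 16 seats: Red 6, Blue 5, Green 0, Gold 5.
Green drops from 1 to 0.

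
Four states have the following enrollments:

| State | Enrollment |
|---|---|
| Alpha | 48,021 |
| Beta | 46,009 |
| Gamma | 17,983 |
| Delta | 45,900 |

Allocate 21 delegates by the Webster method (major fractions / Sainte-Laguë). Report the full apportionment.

Alpha=7, Beta=6, Gamma=2, Delta=6

Standard divisor 157913/21 ≈ 7519.667; standard quotas: Alpha 6.386, Beta 6.118, Gamma 2.391, Delta 6.104.
Rounding to the nearest integer gives 6, 6, 2, 6 = 20 seats, so the divisor must be adjusted.
With modified divisor 7300: modified quotas Alpha 6.578, Beta 6.303, Gamma 2.463, Delta 6.288.
Rounding to the nearest integer: Alpha 7, Beta 6, Gamma 2, Delta 6 (total 21).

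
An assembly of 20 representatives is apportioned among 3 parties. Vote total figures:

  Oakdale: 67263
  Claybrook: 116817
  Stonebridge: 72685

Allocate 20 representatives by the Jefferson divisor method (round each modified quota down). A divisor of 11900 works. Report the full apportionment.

Oakdale 5; Claybrook 9; Stonebridge 6

With modified divisor 11900: modified quotas Oakdale 5.652, Claybrook 9.817, Stonebridge 6.108.
Rounding down: Oakdale 5, Claybrook 9, Stonebridge 6 (total 20).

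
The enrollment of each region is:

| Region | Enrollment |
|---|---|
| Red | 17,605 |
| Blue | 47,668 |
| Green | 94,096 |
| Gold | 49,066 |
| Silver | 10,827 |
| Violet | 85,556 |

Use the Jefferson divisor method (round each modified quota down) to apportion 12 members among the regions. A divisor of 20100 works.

Red: 0; Blue: 2; Green: 4; Gold: 2; Silver: 0; Violet: 4

With modified divisor 20100: modified quotas Red 0.876, Blue 2.372, Green 4.681, Gold 2.441, Silver 0.539, Violet 4.257.
Rounding down: Red 0, Blue 2, Green 4, Gold 2, Silver 0, Violet 4 (total 12).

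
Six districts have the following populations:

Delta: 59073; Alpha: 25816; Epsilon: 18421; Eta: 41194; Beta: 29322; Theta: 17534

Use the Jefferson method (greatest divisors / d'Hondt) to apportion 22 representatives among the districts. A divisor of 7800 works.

With modified divisor 7800: modified quotas Delta 7.573, Alpha 3.310, Epsilon 2.362, Eta 5.281, Beta 3.759, Theta 2.248.
Rounding down: Delta 7, Alpha 3, Epsilon 2, Eta 5, Beta 3, Theta 2 (total 22).

Delta: 7, Alpha: 3, Epsilon: 2, Eta: 5, Beta: 3, Theta: 2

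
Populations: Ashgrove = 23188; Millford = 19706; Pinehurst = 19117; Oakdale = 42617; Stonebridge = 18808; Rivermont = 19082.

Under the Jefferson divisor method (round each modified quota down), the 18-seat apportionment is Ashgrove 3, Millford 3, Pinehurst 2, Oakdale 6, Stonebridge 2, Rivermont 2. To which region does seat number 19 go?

Pinehurst

Priority for the next seat is population ÷ (current seats + 1).
Priorities: Ashgrove 5797.000, Millford 4926.500, Pinehurst 6372.333, Oakdale 6088.143, Stonebridge 6269.333, Rivermont 6360.667.
Highest priority: Pinehurst.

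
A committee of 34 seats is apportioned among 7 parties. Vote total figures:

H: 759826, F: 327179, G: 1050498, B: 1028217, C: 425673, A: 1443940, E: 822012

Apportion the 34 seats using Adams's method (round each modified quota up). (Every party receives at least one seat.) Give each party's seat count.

Standard divisor 5857345/34 ≈ 172274.853; standard quotas: H 4.411, F 1.899, G 6.098, B 5.968, C 2.471, A 8.382, E 4.772.
Rounding up gives 5, 2, 7, 6, 3, 9, 5 = 37 seats, so the divisor must be adjusted.
With modified divisor 197700: modified quotas H 3.843, F 1.655, G 5.314, B 5.201, C 2.153, A 7.304, E 4.158.
Rounding up: H 4, F 2, G 6, B 6, C 3, A 8, E 5 (total 34).

H 4, F 2, G 6, B 6, C 3, A 8, E 5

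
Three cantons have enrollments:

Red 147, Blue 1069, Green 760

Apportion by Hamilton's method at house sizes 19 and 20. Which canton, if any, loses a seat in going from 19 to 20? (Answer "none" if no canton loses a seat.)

At 19 seats: Red 2, Blue 10, Green 7.
At 20 seats: Red 1, Blue 11, Green 8.
Red drops from 2 to 1.

Red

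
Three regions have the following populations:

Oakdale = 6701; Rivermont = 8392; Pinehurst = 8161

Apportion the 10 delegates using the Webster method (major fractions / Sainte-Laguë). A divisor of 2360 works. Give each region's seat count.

With modified divisor 2360: modified quotas Oakdale 2.839, Rivermont 3.556, Pinehurst 3.458.
Rounding to the nearest integer: Oakdale 3, Rivermont 4, Pinehurst 3 (total 10).

Oakdale 3, Rivermont 4, Pinehurst 3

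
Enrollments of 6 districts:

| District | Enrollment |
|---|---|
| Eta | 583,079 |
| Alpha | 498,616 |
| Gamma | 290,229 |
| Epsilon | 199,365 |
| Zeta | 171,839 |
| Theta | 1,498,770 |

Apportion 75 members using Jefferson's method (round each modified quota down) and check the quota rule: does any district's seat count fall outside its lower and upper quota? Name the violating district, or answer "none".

Standard quotas: Eta 13.489, Alpha 11.535, Gamma 6.714, Epsilon 4.612, Zeta 3.975, Theta 34.673.
Jefferson allocation: Eta 14, Alpha 11, Gamma 6, Epsilon 4, Zeta 4, Theta 36.
Theta has quota 34.673 (lower 34, upper 35) but receives 36 — outside the quota interval.

Theta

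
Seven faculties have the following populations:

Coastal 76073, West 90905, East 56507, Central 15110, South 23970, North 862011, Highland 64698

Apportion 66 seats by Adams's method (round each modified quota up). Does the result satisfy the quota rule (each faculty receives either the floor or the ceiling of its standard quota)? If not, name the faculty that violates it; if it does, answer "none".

Standard quotas: Coastal 4.222, West 5.045, East 3.136, Central 0.839, South 1.330, North 47.838, Highland 3.590.
Adams allocation: Coastal 5, West 5, East 3, Central 1, South 2, North 46, Highland 4.
North has quota 47.838 (lower 47, upper 48) but receives 46 — outside the quota interval.

North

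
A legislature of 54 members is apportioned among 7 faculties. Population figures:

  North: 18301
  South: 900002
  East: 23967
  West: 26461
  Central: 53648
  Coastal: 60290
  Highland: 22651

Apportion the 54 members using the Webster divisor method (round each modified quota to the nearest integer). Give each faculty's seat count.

North 1; South 44; East 1; West 1; Central 3; Coastal 3; Highland 1

Standard divisor 1105320/54 ≈ 20468.889; standard quotas: North 0.894, South 43.969, East 1.171, West 1.293, Central 2.621, Coastal 2.945, Highland 1.107.
Rounding to the nearest integer gives North 1, South 44, East 1, West 1, Central 3, Coastal 3, Highland 1 — total 54, matching the house size, so no adjustment is needed.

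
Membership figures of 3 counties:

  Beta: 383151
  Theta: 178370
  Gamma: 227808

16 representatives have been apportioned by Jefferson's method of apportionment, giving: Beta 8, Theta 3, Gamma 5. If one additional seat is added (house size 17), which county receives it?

Priority for the next seat is population ÷ (current seats + 1).
Priorities: Beta 42572.333, Theta 44592.500, Gamma 37968.000.
Highest priority: Theta.

Theta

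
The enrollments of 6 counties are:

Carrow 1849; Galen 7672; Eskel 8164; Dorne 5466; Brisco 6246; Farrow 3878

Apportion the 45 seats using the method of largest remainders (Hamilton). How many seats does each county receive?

Carrow 3; Galen 10; Eskel 11; Dorne 7; Brisco 9; Farrow 5

Standard divisor: 33275 ÷ 45 ≈ 739.444.
Standard quotas: Carrow 2.5005, Galen 10.3754, Eskel 11.0407, Dorne 7.3920, Brisco 8.4469, Farrow 5.2445.
Lower quotas: Carrow 2, Galen 10, Eskel 11, Dorne 7, Brisco 8, Farrow 5 (sum 43, leaving 2 seats).
Remainders in descending order: Carrow 0.5005, Brisco 0.4469, Dorne 0.3920, Galen 0.3754, Farrow 0.2445, Eskel 0.0407.
Largest remainders: Carrow, Brisco receive the extra seats.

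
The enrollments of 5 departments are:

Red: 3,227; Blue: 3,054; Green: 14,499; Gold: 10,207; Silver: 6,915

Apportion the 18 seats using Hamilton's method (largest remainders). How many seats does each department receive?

Standard divisor: 37902 ÷ 18 ≈ 2105.667.
Standard quotas: Red 1.5325, Blue 1.4504, Green 6.8857, Gold 4.8474, Silver 3.2840.
Lower quotas: Red 1, Blue 1, Green 6, Gold 4, Silver 3 (sum 15, leaving 3 seats).
Remainders in descending order: Green 0.8857, Gold 0.8474, Red 0.5325, Blue 0.4504, Silver 0.2840.
The surplus seats go to Green, Gold, Red.

Red 2, Blue 1, Green 7, Gold 5, Silver 3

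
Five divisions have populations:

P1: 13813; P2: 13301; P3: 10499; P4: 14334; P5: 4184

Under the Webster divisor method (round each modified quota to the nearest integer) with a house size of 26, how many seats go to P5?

Standard divisor 56131/26 ≈ 2158.885; standard quotas: P1 6.398, P2 6.161, P3 4.863, P4 6.640, P5 1.938.
Rounding to the nearest integer gives P1 6, P2 6, P3 5, P4 7, P5 2 — total 26, matching the house size, so no adjustment is needed.
P5 receives 2.

2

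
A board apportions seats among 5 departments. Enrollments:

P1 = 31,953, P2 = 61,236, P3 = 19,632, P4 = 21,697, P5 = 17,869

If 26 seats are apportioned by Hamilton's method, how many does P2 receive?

Total 152387; standard divisor 152387/26 ≈ 5861.038.
Standard quotas: P1 5.4518, P2 10.4480, P3 3.3496, P4 3.7019, P5 3.0488.
Lower quotas: P1 5, P2 10, P3 3, P4 3, P5 3 (sum 24, leaving 2 seats).
Remainders in descending order: P4 0.7019, P1 0.4518, P2 0.4480, P3 0.3496, P5 0.0488.
The surplus seats go to P4, P1.
P2 receives 10.

10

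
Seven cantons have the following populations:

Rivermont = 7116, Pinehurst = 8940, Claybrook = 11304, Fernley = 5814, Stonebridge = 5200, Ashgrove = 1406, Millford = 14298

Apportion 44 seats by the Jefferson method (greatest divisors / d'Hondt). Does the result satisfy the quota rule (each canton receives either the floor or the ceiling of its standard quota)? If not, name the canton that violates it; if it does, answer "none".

none

Standard quotas: Rivermont 5.790, Pinehurst 7.274, Claybrook 9.197, Fernley 4.731, Stonebridge 4.231, Ashgrove 1.144, Millford 11.633.
Jefferson allocation: Rivermont 6, Pinehurst 7, Claybrook 9, Fernley 5, Stonebridge 4, Ashgrove 1, Millford 12.
Every allocation lies between the lower and upper quota.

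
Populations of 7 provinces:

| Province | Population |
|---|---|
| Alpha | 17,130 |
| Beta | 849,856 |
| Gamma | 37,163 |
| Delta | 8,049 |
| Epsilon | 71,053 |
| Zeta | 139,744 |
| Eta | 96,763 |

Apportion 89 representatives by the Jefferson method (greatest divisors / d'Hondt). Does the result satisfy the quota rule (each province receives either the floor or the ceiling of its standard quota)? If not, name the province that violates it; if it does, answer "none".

Standard quotas: Alpha 1.250, Beta 62.010, Gamma 2.712, Delta 0.587, Epsilon 5.184, Zeta 10.196, Eta 7.060.
Jefferson allocation: Alpha 1, Beta 64, Gamma 2, Delta 0, Epsilon 5, Zeta 10, Eta 7.
Beta has quota 62.010 (lower 62, upper 63) but receives 64 — outside the quota interval.

Beta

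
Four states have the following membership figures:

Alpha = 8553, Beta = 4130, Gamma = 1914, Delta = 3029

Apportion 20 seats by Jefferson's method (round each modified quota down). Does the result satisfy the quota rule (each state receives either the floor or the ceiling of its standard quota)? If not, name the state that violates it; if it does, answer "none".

Standard quotas: Alpha 9.705, Beta 4.686, Gamma 2.172, Delta 3.437.
Jefferson allocation: Alpha 10, Beta 5, Gamma 2, Delta 3.
Every allocation lies between the lower and upper quota.

none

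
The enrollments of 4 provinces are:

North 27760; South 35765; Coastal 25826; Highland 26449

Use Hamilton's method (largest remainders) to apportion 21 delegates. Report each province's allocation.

North 5, South 6, Coastal 5, Highland 5

Total 115800; standard divisor 115800/21 ≈ 5514.286.
Standard quotas: North 5.0342, South 6.4859, Coastal 4.6835, Highland 4.7965.
Lower quotas: North 5, South 6, Coastal 4, Highland 4 (sum 19, leaving 2 seats).
Remainders in descending order: Highland 0.7965, Coastal 0.6835, South 0.4859, North 0.0342.
The surplus seats go to Highland, Coastal.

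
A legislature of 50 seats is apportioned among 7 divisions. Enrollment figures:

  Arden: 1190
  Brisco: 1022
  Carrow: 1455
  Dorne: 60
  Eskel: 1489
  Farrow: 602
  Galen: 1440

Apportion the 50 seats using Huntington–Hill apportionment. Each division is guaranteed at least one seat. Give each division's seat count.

With divisor 147: modified quotas Arden 8.095, Brisco 6.952, Carrow 9.898, Dorne 0.408, Eskel 10.129, Farrow 4.095, Galen 9.796.
Geometric-mean thresholds: Arden √(8·9)=8.485, Brisco √(6·7)=6.481, Carrow √(9·10)=9.487, Dorne (min 1), Eskel √(10·11)=10.488, Farrow √(4·5)=4.472, Galen √(9·10)=9.487.
Each quota rounded against its threshold gives Arden 8, Brisco 7, Carrow 10, Dorne 1, Eskel 10, Farrow 4, Galen 10 (total 50).

Arden: 8, Brisco: 7, Carrow: 10, Dorne: 1, Eskel: 10, Farrow: 4, Galen: 10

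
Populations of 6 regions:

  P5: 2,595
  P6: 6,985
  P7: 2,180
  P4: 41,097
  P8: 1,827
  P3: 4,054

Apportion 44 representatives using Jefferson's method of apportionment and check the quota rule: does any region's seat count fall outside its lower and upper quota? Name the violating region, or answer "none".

P4

Standard quotas: P5 1.944, P6 5.232, P7 1.633, P4 30.785, P8 1.369, P3 3.037.
Jefferson allocation: P5 2, P6 5, P7 1, P4 32, P8 1, P3 3.
P4 has quota 30.785 (lower 30, upper 31) but receives 32 — outside the quota interval.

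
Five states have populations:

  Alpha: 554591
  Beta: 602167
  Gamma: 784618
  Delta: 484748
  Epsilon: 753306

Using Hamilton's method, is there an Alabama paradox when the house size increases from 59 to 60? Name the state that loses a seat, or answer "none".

none

At 59 seats: Alpha 10, Beta 11, Gamma 15, Delta 9, Epsilon 14.
At 60 seats: Alpha 11, Beta 11, Gamma 15, Delta 9, Epsilon 14.
No state's allocation decreased.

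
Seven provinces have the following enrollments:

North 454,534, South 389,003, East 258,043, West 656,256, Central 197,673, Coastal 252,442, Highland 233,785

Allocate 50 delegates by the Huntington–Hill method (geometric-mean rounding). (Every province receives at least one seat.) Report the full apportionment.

With divisor 48279: modified quotas North 9.415, South 8.057, East 5.345, West 13.593, Central 4.094, Coastal 5.229, Highland 4.842.
Geometric-mean thresholds: North √(9·10)=9.487, South √(8·9)=8.485, East √(5·6)=5.477, West √(13·14)=13.491, Central √(4·5)=4.472, Coastal √(5·6)=5.477, Highland √(4·5)=4.472.
Each quota rounded against its threshold gives North 9, South 8, East 5, West 14, Central 4, Coastal 5, Highland 5 (total 50).

North: 9; South: 8; East: 5; West: 14; Central: 4; Coastal: 5; Highland: 5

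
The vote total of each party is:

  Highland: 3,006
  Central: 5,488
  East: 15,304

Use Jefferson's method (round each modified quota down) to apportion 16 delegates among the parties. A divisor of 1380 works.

Highland: 2; Central: 3; East: 11

With modified divisor 1380: modified quotas Highland 2.178, Central 3.977, East 11.090.
Rounding down: Highland 2, Central 3, East 11 (total 16).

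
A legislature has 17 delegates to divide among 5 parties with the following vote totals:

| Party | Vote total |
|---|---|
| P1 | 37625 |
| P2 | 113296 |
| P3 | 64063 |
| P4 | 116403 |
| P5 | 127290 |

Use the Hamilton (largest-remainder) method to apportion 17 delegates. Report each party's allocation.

Standard divisor: 458677 ÷ 17 = 26981.
Standard quotas: P1 1.3945, P2 4.1991, P3 2.3744, P4 4.3143, P5 4.7178.
Lower quotas: P1 1, P2 4, P3 2, P4 4, P5 4 (sum 15, leaving 2 seats).
Remainders in descending order: P5 0.7178, P1 0.3945, P3 0.3744, P4 0.3143, P2 0.1991.
Largest remainders: P5, P1 receive the extra seats.

P1 2, P2 4, P3 2, P4 4, P5 5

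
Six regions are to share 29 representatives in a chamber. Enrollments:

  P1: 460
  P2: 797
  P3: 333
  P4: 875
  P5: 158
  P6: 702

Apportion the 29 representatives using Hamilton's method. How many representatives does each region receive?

P1=4, P2=7, P3=3, P4=8, P5=1, P6=6

Total 3325; standard divisor 3325/29 ≈ 114.655.
Standard quotas: P1 4.012, P2 6.951, P3 2.904, P4 7.632, P5 1.378, P6 6.123.
Lower quotas: P1 4, P2 6, P3 2, P4 7, P5 1, P6 6 (sum 26, leaving 3 seats).
Remainders in descending order: P2 0.951, P3 0.904, P4 0.632, P5 0.378, P6 0.123, P1 0.012.
Largest remainders: P2, P3, P4 receive the extra seats.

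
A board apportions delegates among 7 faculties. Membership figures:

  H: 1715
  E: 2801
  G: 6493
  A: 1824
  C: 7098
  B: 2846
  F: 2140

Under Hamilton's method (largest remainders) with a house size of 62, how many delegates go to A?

Standard divisor: 24917 ÷ 62 ≈ 401.887.
Standard quotas: H 4.2674, E 6.9696, G 16.1563, A 4.5386, C 17.6617, B 7.0816, F 5.3249.
Lower quotas: H 4, E 6, G 16, A 4, C 17, B 7, F 5 (sum 59, leaving 3 seats).
Remainders in descending order: E 0.9696, C 0.6617, A 0.5386, F 0.3249, H 0.2674, G 0.1563, B 0.0816.
Largest remainders: E, C, A receive the extra seats.
A receives 5.

5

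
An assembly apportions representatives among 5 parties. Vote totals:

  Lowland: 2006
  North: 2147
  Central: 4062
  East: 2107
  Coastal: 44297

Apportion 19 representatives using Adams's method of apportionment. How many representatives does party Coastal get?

Standard divisor 54619/19 ≈ 2874.684; standard quotas: Lowland 0.698, North 0.747, Central 1.413, East 0.733, Coastal 15.409.
Rounding up gives 1, 1, 2, 1, 16 = 21 seats, so the divisor must be adjusted.
With modified divisor 3300: modified quotas Lowland 0.608, North 0.651, Central 1.231, East 0.638, Coastal 13.423.
Rounding up: Lowland 1, North 1, Central 2, East 1, Coastal 14 (total 19).
Coastal receives 14.

14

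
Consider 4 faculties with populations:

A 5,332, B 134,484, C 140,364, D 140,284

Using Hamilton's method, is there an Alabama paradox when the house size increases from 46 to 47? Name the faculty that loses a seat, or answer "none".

A

At 46 seats: A 1, B 15, C 15, D 15.
At 47 seats: A 0, B 15, C 16, D 16.
A drops from 1 to 0.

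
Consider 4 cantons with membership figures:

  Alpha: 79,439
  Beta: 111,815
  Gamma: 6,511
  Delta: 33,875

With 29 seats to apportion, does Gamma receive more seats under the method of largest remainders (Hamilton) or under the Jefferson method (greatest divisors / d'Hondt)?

Hamilton

Hamilton: Alpha 10, Beta 14, Gamma 1, Delta 4.
Jefferson: Alpha 10, Beta 15, Gamma 0, Delta 4.
Gamma gets 1 under Hamilton and 0 under Jefferson.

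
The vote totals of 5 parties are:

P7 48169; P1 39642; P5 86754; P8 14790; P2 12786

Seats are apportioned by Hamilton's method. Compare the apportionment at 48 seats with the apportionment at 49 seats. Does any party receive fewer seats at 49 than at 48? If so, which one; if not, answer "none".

P8

At 48 seats: P7 11, P1 9, P5 21, P8 4, P2 3.
At 49 seats: P7 12, P1 10, P5 21, P8 3, P2 3.
P8 drops from 4 to 3.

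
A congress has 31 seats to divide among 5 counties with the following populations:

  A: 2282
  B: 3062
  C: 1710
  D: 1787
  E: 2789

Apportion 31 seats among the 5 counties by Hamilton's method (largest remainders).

Standard divisor: 11630 ÷ 31 ≈ 375.161.
Standard quotas: A 6.083, B 8.162, C 4.558, D 4.763, E 7.434.
Lower quotas: A 6, B 8, C 4, D 4, E 7 (sum 29, leaving 2 seats).
Remainders in descending order: D 0.763, C 0.558, E 0.434, B 0.162, A 0.083.
Largest remainders: D, C receive the extra seats.

A 6, B 8, C 5, D 5, E 7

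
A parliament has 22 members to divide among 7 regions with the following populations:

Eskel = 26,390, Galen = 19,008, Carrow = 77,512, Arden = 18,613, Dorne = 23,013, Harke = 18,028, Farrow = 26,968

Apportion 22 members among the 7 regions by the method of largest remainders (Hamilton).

The standard divisor is 209532/22 ≈ 9524.182.
Standard quotas: Eskel 2.7708, Galen 1.9958, Carrow 8.1384, Arden 1.9543, Dorne 2.4163, Harke 1.8929, Farrow 2.8315.
Lower quotas: Eskel 2, Galen 1, Carrow 8, Arden 1, Dorne 2, Harke 1, Farrow 2 (sum 17, leaving 5 seats).
Remainders in descending order: Galen 0.9958, Arden 0.9543, Harke 0.8929, Farrow 0.8315, Eskel 0.7708, Dorne 0.4163, Carrow 0.1384.
Largest remainders: Galen, Arden, Harke, Farrow, Eskel receive the extra seats.

Eskel 3, Galen 2, Carrow 8, Arden 2, Dorne 2, Harke 2, Farrow 3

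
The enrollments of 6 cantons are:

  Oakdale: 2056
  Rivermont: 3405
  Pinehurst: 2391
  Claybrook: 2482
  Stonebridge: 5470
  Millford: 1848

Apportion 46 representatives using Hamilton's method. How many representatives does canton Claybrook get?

Total 17652; standard divisor 17652/46 ≈ 383.739.
Standard quotas: Oakdale 5.3578, Rivermont 8.8732, Pinehurst 6.2308, Claybrook 6.4679, Stonebridge 14.2545, Millford 4.8158.
Lower quotas: Oakdale 5, Rivermont 8, Pinehurst 6, Claybrook 6, Stonebridge 14, Millford 4 (sum 43, leaving 3 seats).
Remainders in descending order: Rivermont 0.8732, Millford 0.8158, Claybrook 0.4679, Oakdale 0.3578, Stonebridge 0.2545, Pinehurst 0.2308.
Largest remainders: Rivermont, Millford, Claybrook receive the extra seats.
Claybrook receives 7.

7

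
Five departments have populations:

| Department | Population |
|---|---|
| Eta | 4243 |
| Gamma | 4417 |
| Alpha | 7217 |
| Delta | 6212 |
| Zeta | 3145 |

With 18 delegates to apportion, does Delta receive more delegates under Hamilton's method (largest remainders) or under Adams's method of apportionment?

Hamilton: Eta 3, Gamma 3, Alpha 5, Delta 5, Zeta 2.
Adams: Eta 3, Gamma 3, Alpha 5, Delta 4, Zeta 3.
Delta gets 5 under Hamilton and 4 under Adams.

Hamilton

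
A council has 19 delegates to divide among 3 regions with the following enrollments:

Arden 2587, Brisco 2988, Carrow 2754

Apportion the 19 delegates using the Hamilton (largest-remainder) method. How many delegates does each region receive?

Arden: 6, Brisco: 7, Carrow: 6

Total 8329; standard divisor 8329/19 ≈ 438.368.
Standard quotas: Arden 5.901, Brisco 6.816, Carrow 6.282.
Lower quotas: Arden 5, Brisco 6, Carrow 6 (sum 17, leaving 2 seats).
Remainders in descending order: Arden 0.901, Brisco 0.816, Carrow 0.282.
The surplus seats go to Arden, Brisco.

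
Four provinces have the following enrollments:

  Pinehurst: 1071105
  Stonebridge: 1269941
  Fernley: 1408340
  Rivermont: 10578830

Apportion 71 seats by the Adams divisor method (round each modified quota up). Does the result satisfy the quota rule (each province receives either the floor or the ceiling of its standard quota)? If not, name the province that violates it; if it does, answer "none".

Rivermont

Standard quotas: Pinehurst 5.308, Stonebridge 6.293, Fernley 6.979, Rivermont 52.421.
Adams allocation: Pinehurst 6, Stonebridge 7, Fernley 7, Rivermont 51.
Rivermont has quota 52.421 (lower 52, upper 53) but receives 51 — outside the quota interval.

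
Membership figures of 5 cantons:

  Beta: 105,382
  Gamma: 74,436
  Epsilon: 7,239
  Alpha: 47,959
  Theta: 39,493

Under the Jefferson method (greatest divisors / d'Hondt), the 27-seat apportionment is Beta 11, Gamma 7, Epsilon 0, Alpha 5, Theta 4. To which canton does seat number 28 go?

Gamma

Priority for the next seat is population ÷ (current seats + 1).
Priorities: Beta 8781.833, Gamma 9304.500, Epsilon 7239.000, Alpha 7993.167, Theta 7898.600.
Highest priority: Gamma.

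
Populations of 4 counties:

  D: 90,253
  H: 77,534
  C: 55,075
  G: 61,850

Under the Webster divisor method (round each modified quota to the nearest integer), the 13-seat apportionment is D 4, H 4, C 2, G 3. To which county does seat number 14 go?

Priority for the next seat is population ÷ (current seats + 0.5).
Priorities: D 20056.222, H 17229.778, C 22030.000, G 17671.429.
Highest priority: C.

C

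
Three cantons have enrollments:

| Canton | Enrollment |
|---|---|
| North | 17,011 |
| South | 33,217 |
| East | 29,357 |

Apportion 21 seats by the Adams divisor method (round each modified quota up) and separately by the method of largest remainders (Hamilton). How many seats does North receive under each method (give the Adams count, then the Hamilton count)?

Adams: North 5, South 8, East 8.
Hamilton: North 4, South 9, East 8.
North gets 5 under Adams and 4 under Hamilton.

5 and 4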